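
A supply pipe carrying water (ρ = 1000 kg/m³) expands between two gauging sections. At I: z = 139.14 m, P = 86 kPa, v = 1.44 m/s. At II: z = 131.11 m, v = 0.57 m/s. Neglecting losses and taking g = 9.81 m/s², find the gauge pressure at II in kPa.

Pressure head at I: ψ₁ = P₁/(ρg) = 86×1000 / (1000 × 9.81) = 8.77 m.
Velocity heads: v₁²/2g = 1.44²/19.62 = 0.106 m; v₂²/2g = 0.57²/19.62 = 0.017 m.
Total head H = z₁ + ψ₁ + v₁²/2g = 139.14 + 8.77 + 0.106 = 148.02 m.
ψ₂ = H − z₂ − v₂²/2g = 148.02 − 131.11 − 0.017 = 16.89 m.
P₂ = ρgψ₂ = 1000 × 9.81 × 16.89 ≈ 166 kPa.

P₂ ≈ 166 kPa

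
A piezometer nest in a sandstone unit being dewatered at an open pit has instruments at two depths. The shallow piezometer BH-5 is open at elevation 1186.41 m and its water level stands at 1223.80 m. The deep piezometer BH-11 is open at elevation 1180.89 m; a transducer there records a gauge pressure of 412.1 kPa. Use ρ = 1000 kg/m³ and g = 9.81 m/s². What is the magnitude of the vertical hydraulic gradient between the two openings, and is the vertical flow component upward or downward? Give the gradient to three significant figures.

|i_v| ≈ 0.163; vertical flow is downward

Total head at BH-5: h = 1223.80 m (water level in the standpipe).
Pressure head at BH-11: ψ = P/(ρg) = 412.1×1000 / (1000 × 9.81) = 42.01 m.
Total head at BH-11: h = z + ψ = 1180.89 + 42.01 = 1222.90 m.
Δh = h(BH-5) − h(BH-11) = 1223.80 − 1222.90 = 0.90 m.
Vertical separation Δz = 1186.41 − 1180.89 = 5.52 m.
|i_v| = |Δh| / Δz = 0.90 / 5.52 = 0.163.
Head is higher in the shallow piezometer, so vertical flow is downward (recharge condition).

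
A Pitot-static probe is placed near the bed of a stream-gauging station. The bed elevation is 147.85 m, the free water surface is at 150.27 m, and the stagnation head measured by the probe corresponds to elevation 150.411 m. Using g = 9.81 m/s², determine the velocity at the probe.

Near the bed, under hydrostatic conditions, the piezometric head (z + ψ) equals the free-surface elevation, 150.27 m.
Velocity head = total − piezometric = 150.411 − 150.27 = 0.141 m.
v = √(2g·h_v) = √(2 × 9.81 × 0.141) = 1.66 m/s.

v ≈ 1.66 m/s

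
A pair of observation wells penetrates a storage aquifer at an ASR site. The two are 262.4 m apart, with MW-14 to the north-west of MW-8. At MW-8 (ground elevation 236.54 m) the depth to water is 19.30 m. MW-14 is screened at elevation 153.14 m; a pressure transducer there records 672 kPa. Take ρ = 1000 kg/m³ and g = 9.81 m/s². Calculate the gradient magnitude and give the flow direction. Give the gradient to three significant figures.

i ≈ 0.0168; groundwater flows toward the south-east

Total head at MW-8: h = 236.54 − 19.30 = 217.24 m.
Pressure head at MW-14: ψ = P/(ρg) = 672×1000 / (1000 × 9.81) = 68.50 m.
Total head at MW-14: h = z + ψ = 153.14 + 68.50 = 221.64 m.
Head difference: h(MW-8) − h(MW-14) = 217.24 − 221.64 = -4.40 m.
Hydraulic gradient: i = |Δh| / L = 4.40 / 262.4 = 0.0168.
Flow is from higher to lower head: from MW-14 toward MW-8, i.e. toward the south-east.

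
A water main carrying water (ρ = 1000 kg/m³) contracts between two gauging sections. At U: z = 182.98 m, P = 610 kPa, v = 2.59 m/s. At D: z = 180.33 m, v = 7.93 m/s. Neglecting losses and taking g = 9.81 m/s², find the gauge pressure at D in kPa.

P₂ ≈ 608 kPa

Pressure head at U: ψ₁ = P₁/(ρg) = 610×1000 / (1000 × 9.81) = 62.18 m.
Velocity heads: v₁²/2g = 2.59²/19.62 = 0.342 m; v₂²/2g = 7.93²/19.62 = 3.205 m.
Total head H = z₁ + ψ₁ + v₁²/2g = 182.98 + 62.18 + 0.342 = 245.50 m.
ψ₂ = H − z₂ − v₂²/2g = 245.50 − 180.33 − 3.205 = 61.96 m.
P₂ = ρgψ₂ = 1000 × 9.81 × 61.96 ≈ 608 kPa.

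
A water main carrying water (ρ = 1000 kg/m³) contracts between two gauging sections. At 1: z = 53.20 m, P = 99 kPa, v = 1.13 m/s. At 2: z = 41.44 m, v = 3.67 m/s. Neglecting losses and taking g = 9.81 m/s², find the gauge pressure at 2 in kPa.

Pressure head at 1: ψ₁ = P₁/(ρg) = 99×1000 / (1000 × 9.81) = 10.09 m.
Velocity heads: v₁²/2g = 1.13²/19.62 = 0.065 m; v₂²/2g = 3.67²/19.62 = 0.686 m.
Total head H = z₁ + ψ₁ + v₁²/2g = 53.20 + 10.09 + 0.065 = 63.36 m.
ψ₂ = H − z₂ − v₂²/2g = 63.36 − 41.44 − 0.686 = 21.23 m.
P₂ = ρgψ₂ = 1000 × 9.81 × 21.23 ≈ 208 kPa.

P₂ ≈ 208 kPa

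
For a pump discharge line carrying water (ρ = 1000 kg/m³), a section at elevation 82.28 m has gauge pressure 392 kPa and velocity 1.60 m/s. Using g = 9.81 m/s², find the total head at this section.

h ≈ 122.37 m

Pressure head ψ = P/(ρg) = 392×1000 / (1000 × 9.81) = 39.96 m.
Velocity head = v²/(2g) = 1.60² / (2 × 9.81) = 0.130 m.
h = z + ψ + v²/(2g) = 82.28 + 39.96 + 0.130 = 122.37 m.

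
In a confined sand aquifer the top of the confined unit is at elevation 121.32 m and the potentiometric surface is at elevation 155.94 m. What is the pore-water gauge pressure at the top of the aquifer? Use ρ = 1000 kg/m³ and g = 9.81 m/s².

Pressure head at the aquifer top: ψ = h − z = 155.94 − 121.32 = 34.62 m.
P = ρgψ = 1000 × 9.81 × 34.62 = 339622 Pa ≈ 340 kPa.

P ≈ 340 kPa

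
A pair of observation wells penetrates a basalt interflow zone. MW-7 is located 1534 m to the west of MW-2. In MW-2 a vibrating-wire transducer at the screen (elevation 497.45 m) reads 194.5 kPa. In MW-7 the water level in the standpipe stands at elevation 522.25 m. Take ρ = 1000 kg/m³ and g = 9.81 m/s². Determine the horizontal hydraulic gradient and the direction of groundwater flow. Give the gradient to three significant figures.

i ≈ 0.00324; groundwater flows toward the east

Pressure head at MW-2: ψ = P/(ρg) = 194.5×1000 / (1000 × 9.81) = 19.83 m.
Total head at MW-2: h = z + ψ = 497.45 + 19.83 = 517.28 m.
Total head at MW-7: h = 522.25 m (water level in the piezometer is the total head).
Head difference: h(MW-2) − h(MW-7) = 517.28 − 522.25 = -4.97 m.
Hydraulic gradient: i = |Δh| / L = 4.97 / 1534 = 0.00324.
Flow is from higher to lower head: from MW-7 toward MW-2, i.e. toward the east.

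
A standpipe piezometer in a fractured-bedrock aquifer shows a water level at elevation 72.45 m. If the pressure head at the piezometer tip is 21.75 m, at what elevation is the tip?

z ≈ 50.70 m

z = h − ψ = 72.45 − 21.75 = 50.70 m.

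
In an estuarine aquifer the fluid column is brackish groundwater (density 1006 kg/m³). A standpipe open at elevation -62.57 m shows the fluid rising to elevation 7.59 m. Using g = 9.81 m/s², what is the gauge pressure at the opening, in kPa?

Pressure head ψ = h − z = 7.59 − (-62.57) = 70.16 m.
P = ρgψ = 1006 × 9.81 × 70.16 = 692399 Pa ≈ 692 kPa.

P ≈ 692 kPa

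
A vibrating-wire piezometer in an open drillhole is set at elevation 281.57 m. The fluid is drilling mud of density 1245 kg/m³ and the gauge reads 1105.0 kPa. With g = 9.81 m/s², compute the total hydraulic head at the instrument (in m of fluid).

h ≈ 372.04 m

ψ = P/(ρg) = 1105.0×1000 / (1245 × 9.81) = 90.47 m.
h = z + ψ = 281.57 + 90.47 = 372.04 m.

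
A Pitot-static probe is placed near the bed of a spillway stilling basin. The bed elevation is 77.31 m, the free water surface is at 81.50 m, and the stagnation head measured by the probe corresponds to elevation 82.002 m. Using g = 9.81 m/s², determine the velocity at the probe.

v ≈ 3.14 m/s

Near the bed, under hydrostatic conditions, the piezometric head (z + ψ) equals the free-surface elevation, 81.50 m.
Velocity head = total − piezometric = 82.002 − 81.50 = 0.502 m.
v = √(2g·h_v) = √(2 × 9.81 × 0.502) = 3.14 m/s.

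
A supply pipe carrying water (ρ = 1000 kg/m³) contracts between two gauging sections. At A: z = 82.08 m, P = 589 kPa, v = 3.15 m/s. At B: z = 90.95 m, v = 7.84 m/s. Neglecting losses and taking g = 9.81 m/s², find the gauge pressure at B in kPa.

P₂ ≈ 476 kPa

Pressure head at A: ψ₁ = P₁/(ρg) = 589×1000 / (1000 × 9.81) = 60.04 m.
Velocity heads: v₁²/2g = 3.15²/19.62 = 0.506 m; v₂²/2g = 7.84²/19.62 = 3.133 m.
Total head H = z₁ + ψ₁ + v₁²/2g = 82.08 + 60.04 + 0.506 = 142.63 m.
ψ₂ = H − z₂ − v₂²/2g = 142.63 − 90.95 − 3.133 = 48.55 m.
P₂ = ρgψ₂ = 1000 × 9.81 × 48.55 ≈ 476 kPa.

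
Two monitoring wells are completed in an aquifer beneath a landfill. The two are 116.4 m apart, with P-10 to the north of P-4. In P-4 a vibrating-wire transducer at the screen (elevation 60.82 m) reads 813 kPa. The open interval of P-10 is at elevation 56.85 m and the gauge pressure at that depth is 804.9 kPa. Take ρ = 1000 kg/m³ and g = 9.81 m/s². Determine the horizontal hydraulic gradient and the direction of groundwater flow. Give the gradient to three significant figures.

Pressure head at P-4: ψ = P/(ρg) = 813×1000 / (1000 × 9.81) = 82.87 m.
Total head at P-4: h = z + ψ = 60.82 + 82.87 = 143.69 m.
Pressure head at P-10: ψ = P/(ρg) = 804.9×1000 / (1000 × 9.81) = 82.05 m.
Total head at P-10: h = z + ψ = 56.85 + 82.05 = 138.90 m.
Head difference: h(P-4) − h(P-10) = 143.69 − 138.90 = 4.79 m.
Hydraulic gradient: i = |Δh| / L = 4.79 / 116.4 = 0.0412.
Flow is from higher to lower head: from P-4 toward P-10, i.e. toward the north.

i ≈ 0.0412; groundwater flows toward the north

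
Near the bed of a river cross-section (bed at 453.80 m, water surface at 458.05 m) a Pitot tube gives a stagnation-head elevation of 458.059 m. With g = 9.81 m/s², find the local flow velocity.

Near the bed, under hydrostatic conditions, the piezometric head (z + ψ) equals the free-surface elevation, 458.05 m.
Velocity head = total − piezometric = 458.059 − 458.05 = 0.009 m.
v = √(2g·h_v) = √(2 × 9.81 × 0.009) = 0.420 m/s.

v ≈ 0.420 m/s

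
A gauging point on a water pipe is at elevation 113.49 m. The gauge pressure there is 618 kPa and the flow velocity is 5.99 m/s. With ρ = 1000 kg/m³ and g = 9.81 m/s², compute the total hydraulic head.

h ≈ 178.32 m

Pressure head ψ = P/(ρg) = 618×1000 / (1000 × 9.81) = 63.00 m.
Velocity head = v²/(2g) = 5.99² / (2 × 9.81) = 1.829 m.
h = z + ψ + v²/(2g) = 113.49 + 63.00 + 1.829 = 178.32 m.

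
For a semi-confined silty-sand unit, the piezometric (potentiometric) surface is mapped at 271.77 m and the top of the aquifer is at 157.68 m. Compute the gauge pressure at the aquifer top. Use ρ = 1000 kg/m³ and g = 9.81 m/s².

Pressure head at the aquifer top: ψ = h − z = 271.77 − 157.68 = 114.09 m.
P = ρgψ = 1000 × 9.81 × 114.09 = 1119223 Pa ≈ 1120 kPa.

P ≈ 1120 kPa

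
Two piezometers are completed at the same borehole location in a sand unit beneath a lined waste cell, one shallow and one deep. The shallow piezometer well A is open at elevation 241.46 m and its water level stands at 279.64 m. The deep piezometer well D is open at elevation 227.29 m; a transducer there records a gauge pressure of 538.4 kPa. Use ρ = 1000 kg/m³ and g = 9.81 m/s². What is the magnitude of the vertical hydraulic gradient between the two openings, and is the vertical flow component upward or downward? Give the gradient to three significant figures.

|i_v| ≈ 0.179; vertical flow is upward

Total head at well A: h = 279.64 m (water level in the standpipe).
Pressure head at well D: ψ = P/(ρg) = 538.4×1000 / (1000 × 9.81) = 54.88 m.
Total head at well D: h = z + ψ = 227.29 + 54.88 = 282.17 m.
Δh = h(well A) − h(well D) = 279.64 − 282.17 = -2.53 m.
Vertical separation Δz = 241.46 − 227.29 = 14.17 m.
|i_v| = |Δh| / Δz = 2.53 / 14.17 = 0.179.
Head is higher in the deep piezometer, so vertical flow is upward (discharge condition).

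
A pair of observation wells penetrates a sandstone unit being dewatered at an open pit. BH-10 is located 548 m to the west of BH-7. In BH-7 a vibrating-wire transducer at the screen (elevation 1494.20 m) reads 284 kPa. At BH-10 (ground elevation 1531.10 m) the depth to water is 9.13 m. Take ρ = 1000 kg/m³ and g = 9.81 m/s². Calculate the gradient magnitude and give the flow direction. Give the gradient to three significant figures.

i ≈ 0.00215; groundwater flows toward the west

Pressure head at BH-7: ψ = P/(ρg) = 284×1000 / (1000 × 9.81) = 28.95 m.
Total head at BH-7: h = z + ψ = 1494.20 + 28.95 = 1523.15 m.
Total head at BH-10: h = 1531.10 − 9.13 = 1521.97 m.
Head difference: h(BH-7) − h(BH-10) = 1523.15 − 1521.97 = 1.18 m.
Hydraulic gradient: i = |Δh| / L = 1.18 / 548 = 0.00215.
Flow is from higher to lower head: from BH-7 toward BH-10, i.e. toward the west.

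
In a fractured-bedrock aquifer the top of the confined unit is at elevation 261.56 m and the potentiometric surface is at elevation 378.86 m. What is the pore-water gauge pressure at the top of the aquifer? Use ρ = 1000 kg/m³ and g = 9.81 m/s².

P ≈ 1150 kPa

Pressure head at the aquifer top: ψ = h − z = 378.86 − 261.56 = 117.30 m.
P = ρgψ = 1000 × 9.81 × 117.30 = 1150713 Pa ≈ 1150 kPa.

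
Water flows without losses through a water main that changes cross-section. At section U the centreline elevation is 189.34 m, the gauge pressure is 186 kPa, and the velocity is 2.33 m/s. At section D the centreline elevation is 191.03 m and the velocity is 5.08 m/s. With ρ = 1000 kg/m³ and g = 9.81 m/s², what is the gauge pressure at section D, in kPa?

Pressure head at U: ψ₁ = P₁/(ρg) = 186×1000 / (1000 × 9.81) = 18.96 m.
Velocity heads: v₁²/2g = 2.33²/19.62 = 0.277 m; v₂²/2g = 5.08²/19.62 = 1.315 m.
Total head H = z₁ + ψ₁ + v₁²/2g = 189.34 + 18.96 + 0.277 = 208.58 m.
ψ₂ = H − z₂ − v₂²/2g = 208.58 − 191.03 − 1.315 = 16.24 m.
P₂ = ρgψ₂ = 1000 × 9.81 × 16.24 ≈ 159 kPa.

P₂ ≈ 159 kPa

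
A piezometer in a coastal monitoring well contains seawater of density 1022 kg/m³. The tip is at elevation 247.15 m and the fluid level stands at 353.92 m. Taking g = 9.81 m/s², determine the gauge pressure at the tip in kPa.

P ≈ 1070 kPa

Pressure head ψ = h − z = 353.92 − 247.15 = 106.77 m.
P = ρgψ = 1022 × 9.81 × 106.77 = 1070457 Pa ≈ 1070 kPa.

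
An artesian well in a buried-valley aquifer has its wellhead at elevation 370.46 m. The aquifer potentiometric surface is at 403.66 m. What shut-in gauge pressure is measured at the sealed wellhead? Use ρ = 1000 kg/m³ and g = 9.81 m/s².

Head above the cap: Δh = 403.66 − 370.46 = 33.20 m.
P = ρgΔh = 1000 × 9.81 × 33.20 = 325692 Pa ≈ 326 kPa.

P ≈ 326 kPa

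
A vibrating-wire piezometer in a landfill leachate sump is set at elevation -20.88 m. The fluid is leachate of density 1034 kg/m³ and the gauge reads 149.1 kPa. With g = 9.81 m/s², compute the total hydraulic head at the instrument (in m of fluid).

h ≈ -6.18 m

ψ = P/(ρg) = 149.1×1000 / (1034 × 9.81) = 14.70 m.
h = z + ψ = -20.88 + 14.70 = -6.18 m.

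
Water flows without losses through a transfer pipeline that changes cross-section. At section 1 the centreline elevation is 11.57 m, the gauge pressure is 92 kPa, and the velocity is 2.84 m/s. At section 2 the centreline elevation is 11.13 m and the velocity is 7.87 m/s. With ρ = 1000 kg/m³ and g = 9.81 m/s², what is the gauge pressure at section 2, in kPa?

P₂ ≈ 69.4 kPa

Pressure head at 1: ψ₁ = P₁/(ρg) = 92×1000 / (1000 × 9.81) = 9.38 m.
Velocity heads: v₁²/2g = 2.84²/19.62 = 0.411 m; v₂²/2g = 7.87²/19.62 = 3.157 m.
Total head H = z₁ + ψ₁ + v₁²/2g = 11.57 + 9.38 + 0.411 = 21.36 m.
ψ₂ = H − z₂ − v₂²/2g = 21.36 − 11.13 − 3.157 = 7.07 m.
P₂ = ρgψ₂ = 1000 × 9.81 × 7.07 ≈ 69.4 kPa.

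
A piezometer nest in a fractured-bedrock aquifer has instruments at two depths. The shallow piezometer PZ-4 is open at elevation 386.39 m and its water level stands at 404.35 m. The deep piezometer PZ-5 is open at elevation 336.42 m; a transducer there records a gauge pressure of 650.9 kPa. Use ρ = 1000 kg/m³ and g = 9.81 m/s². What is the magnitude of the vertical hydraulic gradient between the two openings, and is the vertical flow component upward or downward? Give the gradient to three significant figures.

Total head at PZ-4: h = 404.35 m (water level in the standpipe).
Pressure head at PZ-5: ψ = P/(ρg) = 650.9×1000 / (1000 × 9.81) = 66.35 m.
Total head at PZ-5: h = z + ψ = 336.42 + 66.35 = 402.77 m.
Δh = h(PZ-4) − h(PZ-5) = 404.35 − 402.77 = 1.58 m.
Vertical separation Δz = 386.39 − 336.42 = 49.97 m.
|i_v| = |Δh| / Δz = 1.58 / 49.97 = 0.0316.
Head is higher in the shallow piezometer, so vertical flow is downward (recharge condition).

|i_v| ≈ 0.0316; vertical flow is downward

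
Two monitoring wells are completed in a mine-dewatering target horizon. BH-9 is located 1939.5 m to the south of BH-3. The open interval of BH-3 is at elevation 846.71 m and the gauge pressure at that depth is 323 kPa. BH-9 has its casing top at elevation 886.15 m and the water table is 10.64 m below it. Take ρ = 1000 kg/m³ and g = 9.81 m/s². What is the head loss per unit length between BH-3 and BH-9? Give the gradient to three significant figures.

i ≈ 0.00213 m/m

Pressure head at BH-3: ψ = P/(ρg) = 323×1000 / (1000 × 9.81) = 32.93 m.
Total head at BH-3: h = z + ψ = 846.71 + 32.93 = 879.64 m.
Total head at BH-9: h = 886.15 − 10.64 = 875.51 m.
Head difference: h(BH-3) − h(BH-9) = 879.64 − 875.51 = 4.13 m.
Hydraulic gradient: i = |Δh| / L = 4.13 / 1939.5 = 0.00213.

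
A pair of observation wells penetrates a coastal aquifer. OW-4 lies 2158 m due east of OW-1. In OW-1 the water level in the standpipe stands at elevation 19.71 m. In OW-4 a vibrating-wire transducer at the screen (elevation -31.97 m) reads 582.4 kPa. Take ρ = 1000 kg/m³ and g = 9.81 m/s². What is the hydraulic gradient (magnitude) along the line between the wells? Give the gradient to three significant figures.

i ≈ 0.00356

Total head at OW-1: h = 19.71 m (water level in the piezometer is the total head).
Pressure head at OW-4: ψ = P/(ρg) = 582.4×1000 / (1000 × 9.81) = 59.37 m.
Total head at OW-4: h = z + ψ = -31.97 + 59.37 = 27.40 m.
Head difference: h(OW-1) − h(OW-4) = 19.71 − 27.40 = -7.69 m.
Hydraulic gradient: i = |Δh| / L = 7.69 / 2158 = 0.00356.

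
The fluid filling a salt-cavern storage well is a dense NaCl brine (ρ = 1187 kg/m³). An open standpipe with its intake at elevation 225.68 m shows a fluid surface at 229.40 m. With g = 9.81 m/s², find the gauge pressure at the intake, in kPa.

Pressure head ψ = h − z = 229.40 − 225.68 = 3.72 m.
P = ρgψ = 1187 × 9.81 × 3.72 = 43317 Pa ≈ 43.3 kPa.

P ≈ 43.3 kPa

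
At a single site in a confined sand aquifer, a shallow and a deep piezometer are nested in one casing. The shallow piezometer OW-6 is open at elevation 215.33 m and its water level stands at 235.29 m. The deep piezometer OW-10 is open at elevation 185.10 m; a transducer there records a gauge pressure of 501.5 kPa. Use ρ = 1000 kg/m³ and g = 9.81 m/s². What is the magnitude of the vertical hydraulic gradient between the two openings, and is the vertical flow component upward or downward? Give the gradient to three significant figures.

|i_v| ≈ 0.0308; vertical flow is upward

Total head at OW-6: h = 235.29 m (water level in the standpipe).
Pressure head at OW-10: ψ = P/(ρg) = 501.5×1000 / (1000 × 9.81) = 51.12 m.
Total head at OW-10: h = z + ψ = 185.10 + 51.12 = 236.22 m.
Δh = h(OW-6) − h(OW-10) = 235.29 − 236.22 = -0.93 m.
Vertical separation Δz = 215.33 − 185.10 = 30.23 m.
|i_v| = |Δh| / Δz = 0.93 / 30.23 = 0.0308.
Head is higher in the deep piezometer, so vertical flow is upward (discharge condition).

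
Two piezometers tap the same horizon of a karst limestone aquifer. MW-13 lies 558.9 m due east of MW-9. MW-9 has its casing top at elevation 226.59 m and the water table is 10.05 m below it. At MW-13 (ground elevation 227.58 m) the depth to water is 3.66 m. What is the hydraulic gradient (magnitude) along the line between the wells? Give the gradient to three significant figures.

Total head at MW-9: h = 226.59 − 10.05 = 216.54 m.
Total head at MW-13: h = 227.58 − 3.66 = 223.92 m.
Head difference: h(MW-9) − h(MW-13) = 216.54 − 223.92 = -7.38 m.
Hydraulic gradient: i = |Δh| / L = 7.38 / 558.9 = 0.0132.

i ≈ 0.0132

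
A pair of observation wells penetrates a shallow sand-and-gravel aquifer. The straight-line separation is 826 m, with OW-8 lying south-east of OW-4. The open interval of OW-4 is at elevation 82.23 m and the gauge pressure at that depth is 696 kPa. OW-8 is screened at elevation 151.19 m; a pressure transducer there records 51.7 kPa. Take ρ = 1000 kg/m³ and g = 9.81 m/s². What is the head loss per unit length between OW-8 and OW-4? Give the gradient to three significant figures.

i ≈ 0.00397 m/m

Pressure head at OW-4: ψ = P/(ρg) = 696×1000 / (1000 × 9.81) = 70.95 m.
Total head at OW-4: h = z + ψ = 82.23 + 70.95 = 153.18 m.
Pressure head at OW-8: ψ = P/(ρg) = 51.7×1000 / (1000 × 9.81) = 5.27 m.
Total head at OW-8: h = z + ψ = 151.19 + 5.27 = 156.46 m.
Head difference: h(OW-4) − h(OW-8) = 153.18 − 156.46 = -3.28 m.
Hydraulic gradient: i = |Δh| / L = 3.28 / 826 = 0.00397.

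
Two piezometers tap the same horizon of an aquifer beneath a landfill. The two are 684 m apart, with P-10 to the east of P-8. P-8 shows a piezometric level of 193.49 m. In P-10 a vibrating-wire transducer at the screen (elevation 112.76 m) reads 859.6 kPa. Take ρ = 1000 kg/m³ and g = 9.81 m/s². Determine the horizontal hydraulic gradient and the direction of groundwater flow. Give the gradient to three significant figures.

Total head at P-8: h = 193.49 m (water level in the piezometer is the total head).
Pressure head at P-10: ψ = P/(ρg) = 859.6×1000 / (1000 × 9.81) = 87.62 m.
Total head at P-10: h = z + ψ = 112.76 + 87.62 = 200.38 m.
Head difference: h(P-8) − h(P-10) = 193.49 − 200.38 = -6.89 m.
Hydraulic gradient: i = |Δh| / L = 6.89 / 684 = 0.0101.
Flow is from higher to lower head: from P-10 toward P-8, i.e. toward the west.

i ≈ 0.0101; groundwater flows toward the west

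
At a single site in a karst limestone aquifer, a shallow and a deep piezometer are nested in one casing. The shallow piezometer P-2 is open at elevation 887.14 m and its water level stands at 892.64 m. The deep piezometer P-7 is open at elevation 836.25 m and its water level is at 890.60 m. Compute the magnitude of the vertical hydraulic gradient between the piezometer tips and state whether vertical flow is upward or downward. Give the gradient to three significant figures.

|i_v| ≈ 0.0401; vertical flow is downward

Total head at P-2: h = 892.64 m (water level in the standpipe).
Total head at P-7: h = 890.60 m.
Δh = h(P-2) − h(P-7) = 892.64 − 890.60 = 2.04 m.
Vertical separation Δz = 887.14 − 836.25 = 50.89 m.
|i_v| = |Δh| / Δz = 2.04 / 50.89 = 0.0401.
Head is higher in the shallow piezometer, so vertical flow is downward (recharge condition).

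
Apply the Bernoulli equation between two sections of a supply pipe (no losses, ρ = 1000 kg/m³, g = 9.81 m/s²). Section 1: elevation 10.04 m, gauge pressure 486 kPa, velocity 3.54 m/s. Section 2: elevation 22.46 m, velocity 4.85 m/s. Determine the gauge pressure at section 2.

P₂ ≈ 359 kPa

Pressure head at 1: ψ₁ = P₁/(ρg) = 486×1000 / (1000 × 9.81) = 49.54 m.
Velocity heads: v₁²/2g = 3.54²/19.62 = 0.639 m; v₂²/2g = 4.85²/19.62 = 1.199 m.
Total head H = z₁ + ψ₁ + v₁²/2g = 10.04 + 49.54 + 0.639 = 60.22 m.
ψ₂ = H − z₂ − v₂²/2g = 60.22 − 22.46 − 1.199 = 36.56 m.
P₂ = ρgψ₂ = 1000 × 9.81 × 36.56 ≈ 359 kPa.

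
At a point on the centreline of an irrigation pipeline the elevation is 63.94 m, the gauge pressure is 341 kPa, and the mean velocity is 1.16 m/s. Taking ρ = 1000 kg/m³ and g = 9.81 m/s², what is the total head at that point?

h ≈ 98.77 m

Pressure head ψ = P/(ρg) = 341×1000 / (1000 × 9.81) = 34.76 m.
Velocity head = v²/(2g) = 1.16² / (2 × 9.81) = 0.069 m.
h = z + ψ + v²/(2g) = 63.94 + 34.76 + 0.069 = 98.77 m.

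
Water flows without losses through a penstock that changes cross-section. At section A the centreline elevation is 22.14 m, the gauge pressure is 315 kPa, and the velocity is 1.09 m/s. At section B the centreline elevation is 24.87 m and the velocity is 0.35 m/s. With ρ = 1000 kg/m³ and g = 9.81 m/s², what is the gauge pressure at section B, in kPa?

P₂ ≈ 289 kPa

Pressure head at A: ψ₁ = P₁/(ρg) = 315×1000 / (1000 × 9.81) = 32.11 m.
Velocity heads: v₁²/2g = 1.09²/19.62 = 0.061 m; v₂²/2g = 0.35²/19.62 = 0.006 m.
Total head H = z₁ + ψ₁ + v₁²/2g = 22.14 + 32.11 + 0.061 = 54.31 m.
ψ₂ = H − z₂ − v₂²/2g = 54.31 − 24.87 − 0.006 = 29.43 m.
P₂ = ρgψ₂ = 1000 × 9.81 × 29.43 ≈ 289 kPa.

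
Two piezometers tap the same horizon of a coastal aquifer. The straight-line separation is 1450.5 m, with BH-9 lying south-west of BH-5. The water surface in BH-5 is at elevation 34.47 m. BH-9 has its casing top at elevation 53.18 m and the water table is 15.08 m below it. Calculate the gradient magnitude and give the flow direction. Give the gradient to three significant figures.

Total head at BH-5: h = 34.47 m (water level in the piezometer is the total head).
Total head at BH-9: h = 53.18 − 15.08 = 38.10 m.
Head difference: h(BH-5) − h(BH-9) = 34.47 − 38.10 = -3.63 m.
Hydraulic gradient: i = |Δh| / L = 3.63 / 1450.5 = 0.00250.
Flow is from higher to lower head: from BH-9 toward BH-5, i.e. toward the north-east.

i ≈ 0.00250; groundwater flows toward the north-east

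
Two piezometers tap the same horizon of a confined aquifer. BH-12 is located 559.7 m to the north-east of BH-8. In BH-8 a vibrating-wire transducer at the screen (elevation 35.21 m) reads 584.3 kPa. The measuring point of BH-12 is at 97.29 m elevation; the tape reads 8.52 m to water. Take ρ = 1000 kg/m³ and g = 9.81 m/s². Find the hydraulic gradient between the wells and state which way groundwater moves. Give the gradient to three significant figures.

i ≈ 0.0107; groundwater flows toward the north-east

Pressure head at BH-8: ψ = P/(ρg) = 584.3×1000 / (1000 × 9.81) = 59.56 m.
Total head at BH-8: h = z + ψ = 35.21 + 59.56 = 94.77 m.
Total head at BH-12: h = 97.29 − 8.52 = 88.77 m.
Head difference: h(BH-8) − h(BH-12) = 94.77 − 88.77 = 6.00 m.
Hydraulic gradient: i = |Δh| / L = 6.00 / 559.7 = 0.0107.
Flow is from higher to lower head: from BH-8 toward BH-12, i.e. toward the north-east.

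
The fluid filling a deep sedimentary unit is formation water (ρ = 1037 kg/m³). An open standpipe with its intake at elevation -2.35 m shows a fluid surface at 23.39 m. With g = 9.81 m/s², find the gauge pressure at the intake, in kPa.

P ≈ 262 kPa

Pressure head ψ = h − z = 23.39 − (-2.35) = 25.74 m.
P = ρgψ = 1037 × 9.81 × 25.74 = 261852 Pa ≈ 262 kPa.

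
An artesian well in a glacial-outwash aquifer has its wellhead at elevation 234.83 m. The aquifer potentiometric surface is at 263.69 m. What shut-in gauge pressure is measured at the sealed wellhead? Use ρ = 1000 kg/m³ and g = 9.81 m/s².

P ≈ 283 kPa

Head above the cap: Δh = 263.69 − 234.83 = 28.86 m.
P = ρgΔh = 1000 × 9.81 × 28.86 = 283117 Pa ≈ 283 kPa.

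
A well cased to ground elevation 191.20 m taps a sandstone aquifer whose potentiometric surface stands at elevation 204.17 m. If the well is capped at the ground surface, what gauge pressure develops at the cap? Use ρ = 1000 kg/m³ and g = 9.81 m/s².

P ≈ 127 kPa

Head above the cap: Δh = 204.17 − 191.20 = 12.97 m.
P = ρgΔh = 1000 × 9.81 × 12.97 = 127236 Pa ≈ 127 kPa.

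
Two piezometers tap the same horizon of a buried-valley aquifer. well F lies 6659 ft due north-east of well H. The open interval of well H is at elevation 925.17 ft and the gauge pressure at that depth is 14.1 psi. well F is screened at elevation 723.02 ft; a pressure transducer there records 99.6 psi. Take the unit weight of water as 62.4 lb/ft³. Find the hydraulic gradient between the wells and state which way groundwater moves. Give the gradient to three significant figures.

i ≈ 0.000727; groundwater flows toward the north-east

Pressure head at well H: ψ = 144·P/γ = 144 × 14.1 / 62.4 = 32.54 ft.
Total head at well H: h = z + ψ = 925.17 + 32.54 = 957.71 ft.
Pressure head at well F: ψ = 144·P/γ = 144 × 99.6 / 62.4 = 229.85 ft.
Total head at well F: h = z + ψ = 723.02 + 229.85 = 952.87 ft.
Head difference: h(well H) − h(well F) = 957.71 − 952.87 = 4.84 ft.
Hydraulic gradient: i = |Δh| / L = 4.84 / 6659 = 0.000727.
Flow is from higher to lower head: from well H toward well F, i.e. toward the north-east.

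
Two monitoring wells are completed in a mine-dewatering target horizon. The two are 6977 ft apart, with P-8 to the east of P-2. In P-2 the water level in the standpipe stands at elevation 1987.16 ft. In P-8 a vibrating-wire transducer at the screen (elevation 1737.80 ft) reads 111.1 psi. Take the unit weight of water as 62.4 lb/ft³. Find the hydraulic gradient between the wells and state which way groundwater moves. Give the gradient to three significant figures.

i ≈ 0.00101; groundwater flows toward the west

Total head at P-2: h = 1987.16 ft (water level in the piezometer is the total head).
Pressure head at P-8: ψ = 144·P/γ = 144 × 111.1 / 62.4 = 256.38 ft.
Total head at P-8: h = z + ψ = 1737.80 + 256.38 = 1994.18 ft.
Head difference: h(P-2) − h(P-8) = 1987.16 − 1994.18 = -7.02 ft.
Hydraulic gradient: i = |Δh| / L = 7.02 / 6977 = 0.00101.
Flow is from higher to lower head: from P-8 toward P-2, i.e. toward the west.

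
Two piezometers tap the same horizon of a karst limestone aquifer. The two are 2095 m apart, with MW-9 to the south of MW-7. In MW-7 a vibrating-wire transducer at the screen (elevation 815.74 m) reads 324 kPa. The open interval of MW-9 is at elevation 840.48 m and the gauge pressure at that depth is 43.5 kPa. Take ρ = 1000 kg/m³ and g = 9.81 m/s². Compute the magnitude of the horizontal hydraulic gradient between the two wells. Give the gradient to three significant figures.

i ≈ 0.00184

Pressure head at MW-7: ψ = P/(ρg) = 324×1000 / (1000 × 9.81) = 33.03 m.
Total head at MW-7: h = z + ψ = 815.74 + 33.03 = 848.77 m.
Pressure head at MW-9: ψ = P/(ρg) = 43.5×1000 / (1000 × 9.81) = 4.43 m.
Total head at MW-9: h = z + ψ = 840.48 + 4.43 = 844.91 m.
Head difference: h(MW-7) − h(MW-9) = 848.77 − 844.91 = 3.86 m.
Hydraulic gradient: i = |Δh| / L = 3.86 / 2095 = 0.00184.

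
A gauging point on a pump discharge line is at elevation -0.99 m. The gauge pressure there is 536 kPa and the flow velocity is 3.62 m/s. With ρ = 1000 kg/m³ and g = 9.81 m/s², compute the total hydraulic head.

h ≈ 54.32 m

Pressure head ψ = P/(ρg) = 536×1000 / (1000 × 9.81) = 54.64 m.
Velocity head = v²/(2g) = 3.62² / (2 × 9.81) = 0.668 m.
h = z + ψ + v²/(2g) = -0.99 + 54.64 + 0.668 = 54.32 m.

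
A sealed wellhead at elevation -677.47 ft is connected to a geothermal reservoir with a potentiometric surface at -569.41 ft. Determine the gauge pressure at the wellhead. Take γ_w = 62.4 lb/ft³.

P ≈ 46.8 psi

Head above the cap: Δh = -569.41 − (-677.47) = 108.06 ft.
P = γΔh/144 = 62.4 × 108.06 / 144 = 46.8 psi.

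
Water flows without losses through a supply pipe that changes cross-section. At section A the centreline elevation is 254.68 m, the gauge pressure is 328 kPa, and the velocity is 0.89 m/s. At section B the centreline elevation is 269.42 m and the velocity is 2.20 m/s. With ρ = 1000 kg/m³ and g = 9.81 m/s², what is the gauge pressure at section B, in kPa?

P₂ ≈ 181 kPa

Pressure head at A: ψ₁ = P₁/(ρg) = 328×1000 / (1000 × 9.81) = 33.44 m.
Velocity heads: v₁²/2g = 0.89²/19.62 = 0.040 m; v₂²/2g = 2.20²/19.62 = 0.247 m.
Total head H = z₁ + ψ₁ + v₁²/2g = 254.68 + 33.44 + 0.040 = 288.16 m.
ψ₂ = H − z₂ − v₂²/2g = 288.16 − 269.42 − 0.247 = 18.49 m.
P₂ = ρgψ₂ = 1000 × 9.81 × 18.49 ≈ 181 kPa.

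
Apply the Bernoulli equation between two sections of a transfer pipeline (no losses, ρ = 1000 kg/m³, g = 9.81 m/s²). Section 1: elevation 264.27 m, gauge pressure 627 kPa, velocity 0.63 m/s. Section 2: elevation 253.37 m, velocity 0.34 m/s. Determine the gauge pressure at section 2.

Pressure head at 1: ψ₁ = P₁/(ρg) = 627×1000 / (1000 × 9.81) = 63.91 m.
Velocity heads: v₁²/2g = 0.63²/19.62 = 0.020 m; v₂²/2g = 0.34²/19.62 = 0.006 m.
Total head H = z₁ + ψ₁ + v₁²/2g = 264.27 + 63.91 + 0.020 = 328.20 m.
ψ₂ = H − z₂ − v₂²/2g = 328.20 − 253.37 − 0.006 = 74.82 m.
P₂ = ρgψ₂ = 1000 × 9.81 × 74.82 ≈ 734 kPa.

P₂ ≈ 734 kPa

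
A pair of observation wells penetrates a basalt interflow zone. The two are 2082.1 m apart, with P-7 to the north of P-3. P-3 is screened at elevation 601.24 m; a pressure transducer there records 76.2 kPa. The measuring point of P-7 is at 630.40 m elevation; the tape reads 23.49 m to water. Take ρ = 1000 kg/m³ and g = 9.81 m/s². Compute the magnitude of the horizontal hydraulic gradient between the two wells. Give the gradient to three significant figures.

i ≈ 0.00101

Pressure head at P-3: ψ = P/(ρg) = 76.2×1000 / (1000 × 9.81) = 7.77 m.
Total head at P-3: h = z + ψ = 601.24 + 7.77 = 609.01 m.
Total head at P-7: h = 630.40 − 23.49 = 606.91 m.
Head difference: h(P-3) − h(P-7) = 609.01 − 606.91 = 2.10 m.
Hydraulic gradient: i = |Δh| / L = 2.10 / 2082.1 = 0.00101.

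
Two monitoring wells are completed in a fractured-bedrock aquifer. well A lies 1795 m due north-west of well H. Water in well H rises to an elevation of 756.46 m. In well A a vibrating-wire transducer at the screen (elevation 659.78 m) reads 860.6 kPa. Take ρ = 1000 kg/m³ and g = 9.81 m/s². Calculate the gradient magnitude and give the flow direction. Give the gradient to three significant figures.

i ≈ 0.00499; groundwater flows toward the north-west

Total head at well H: h = 756.46 m (water level in the piezometer is the total head).
Pressure head at well A: ψ = P/(ρg) = 860.6×1000 / (1000 × 9.81) = 87.73 m.
Total head at well A: h = z + ψ = 659.78 + 87.73 = 747.51 m.
Head difference: h(well H) − h(well A) = 756.46 − 747.51 = 8.95 m.
Hydraulic gradient: i = |Δh| / L = 8.95 / 1795 = 0.00499.
Flow is from higher to lower head: from well H toward well A, i.e. toward the north-west.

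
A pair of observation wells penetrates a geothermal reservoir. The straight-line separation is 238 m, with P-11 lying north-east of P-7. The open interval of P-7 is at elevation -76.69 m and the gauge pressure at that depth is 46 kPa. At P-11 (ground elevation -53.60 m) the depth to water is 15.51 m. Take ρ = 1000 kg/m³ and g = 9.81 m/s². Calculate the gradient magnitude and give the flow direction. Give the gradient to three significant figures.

i ≈ 0.0121; groundwater flows toward the south-west

Pressure head at P-7: ψ = P/(ρg) = 46×1000 / (1000 × 9.81) = 4.69 m.
Total head at P-7: h = z + ψ = -76.69 + 4.69 = -72.00 m.
Total head at P-11: h = -53.60 − 15.51 = -69.11 m.
Head difference: h(P-7) − h(P-11) = -72.00 − (-69.11) = -2.89 m.
Hydraulic gradient: i = |Δh| / L = 2.89 / 238 = 0.0121.
Flow is from higher to lower head: from P-11 toward P-7, i.e. toward the south-west.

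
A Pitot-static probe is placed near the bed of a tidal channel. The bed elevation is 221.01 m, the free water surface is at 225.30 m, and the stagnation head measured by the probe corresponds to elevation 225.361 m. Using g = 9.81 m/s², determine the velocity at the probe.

Near the bed, under hydrostatic conditions, the piezometric head (z + ψ) equals the free-surface elevation, 225.30 m.
Velocity head = total − piezometric = 225.361 − 225.30 = 0.061 m.
v = √(2g·h_v) = √(2 × 9.81 × 0.061) = 1.09 m/s.

v ≈ 1.09 m/s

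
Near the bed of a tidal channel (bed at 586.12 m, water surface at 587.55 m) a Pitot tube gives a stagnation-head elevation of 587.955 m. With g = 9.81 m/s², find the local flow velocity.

v ≈ 2.82 m/s

Near the bed, under hydrostatic conditions, the piezometric head (z + ψ) equals the free-surface elevation, 587.55 m.
Velocity head = total − piezometric = 587.955 − 587.55 = 0.405 m.
v = √(2g·h_v) = √(2 × 9.81 × 0.405) = 2.82 m/s.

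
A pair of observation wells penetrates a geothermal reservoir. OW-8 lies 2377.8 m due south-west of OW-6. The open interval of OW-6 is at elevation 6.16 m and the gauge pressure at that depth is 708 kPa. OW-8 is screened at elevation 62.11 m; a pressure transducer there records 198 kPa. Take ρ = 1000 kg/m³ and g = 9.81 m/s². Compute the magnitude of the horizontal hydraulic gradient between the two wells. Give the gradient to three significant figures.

Pressure head at OW-6: ψ = P/(ρg) = 708×1000 / (1000 × 9.81) = 72.17 m.
Total head at OW-6: h = z + ψ = 6.16 + 72.17 = 78.33 m.
Pressure head at OW-8: ψ = P/(ρg) = 198×1000 / (1000 × 9.81) = 20.18 m.
Total head at OW-8: h = z + ψ = 62.11 + 20.18 = 82.29 m.
Head difference: h(OW-6) − h(OW-8) = 78.33 − 82.29 = -3.96 m.
Hydraulic gradient: i = |Δh| / L = 3.96 / 2377.8 = 0.00167.

i ≈ 0.00167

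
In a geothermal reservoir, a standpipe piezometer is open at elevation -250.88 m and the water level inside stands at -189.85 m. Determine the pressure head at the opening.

Total head h = -189.85 m (the water-surface elevation in the piezometer).
Pressure head ψ = h − z = -189.85 − (-250.88) = 61.03 m.

ψ ≈ 61.03 m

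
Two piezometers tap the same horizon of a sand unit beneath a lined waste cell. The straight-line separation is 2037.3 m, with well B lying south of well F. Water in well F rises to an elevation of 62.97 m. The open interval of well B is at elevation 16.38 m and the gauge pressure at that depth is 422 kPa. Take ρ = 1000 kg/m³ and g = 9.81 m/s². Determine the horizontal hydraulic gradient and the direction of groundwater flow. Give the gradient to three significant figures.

Total head at well F: h = 62.97 m (water level in the piezometer is the total head).
Pressure head at well B: ψ = P/(ρg) = 422×1000 / (1000 × 9.81) = 43.02 m.
Total head at well B: h = z + ψ = 16.38 + 43.02 = 59.40 m.
Head difference: h(well F) − h(well B) = 62.97 − 59.40 = 3.57 m.
Hydraulic gradient: i = |Δh| / L = 3.57 / 2037.3 = 0.00175.
Flow is from higher to lower head: from well F toward well B, i.e. toward the south.

i ≈ 0.00175; groundwater flows toward the south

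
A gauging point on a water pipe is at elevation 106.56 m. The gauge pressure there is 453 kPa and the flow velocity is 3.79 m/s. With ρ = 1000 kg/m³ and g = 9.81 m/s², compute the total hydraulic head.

Pressure head ψ = P/(ρg) = 453×1000 / (1000 × 9.81) = 46.18 m.
Velocity head = v²/(2g) = 3.79² / (2 × 9.81) = 0.732 m.
h = z + ψ + v²/(2g) = 106.56 + 46.18 + 0.732 = 153.47 m.

h ≈ 153.47 m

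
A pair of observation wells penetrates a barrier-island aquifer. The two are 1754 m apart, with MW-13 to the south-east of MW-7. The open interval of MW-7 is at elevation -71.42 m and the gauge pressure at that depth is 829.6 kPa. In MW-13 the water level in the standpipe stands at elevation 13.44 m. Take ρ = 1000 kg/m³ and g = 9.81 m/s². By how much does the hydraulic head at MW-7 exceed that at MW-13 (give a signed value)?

Pressure head at MW-7: ψ = P/(ρg) = 829.6×1000 / (1000 × 9.81) = 84.57 m.
Total head at MW-7: h = z + ψ = -71.42 + 84.57 = 13.15 m.
Total head at MW-13: h = 13.44 m (water level in the piezometer is the total head).
Head difference: h(MW-7) − h(MW-13) = 13.15 − 13.44 = -0.29 m.

Δh ≈ -0.29 m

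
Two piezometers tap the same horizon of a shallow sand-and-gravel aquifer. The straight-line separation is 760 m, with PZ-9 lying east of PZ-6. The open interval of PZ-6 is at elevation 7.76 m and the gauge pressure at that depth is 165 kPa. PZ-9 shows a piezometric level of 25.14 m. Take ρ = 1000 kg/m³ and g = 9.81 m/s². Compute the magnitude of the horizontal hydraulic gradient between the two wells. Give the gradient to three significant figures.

i ≈ 0.000737

Pressure head at PZ-6: ψ = P/(ρg) = 165×1000 / (1000 × 9.81) = 16.82 m.
Total head at PZ-6: h = z + ψ = 7.76 + 16.82 = 24.58 m.
Total head at PZ-9: h = 25.14 m (water level in the piezometer is the total head).
Head difference: h(PZ-6) − h(PZ-9) = 24.58 − 25.14 = -0.56 m.
Hydraulic gradient: i = |Δh| / L = 0.56 / 760 = 0.000737.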